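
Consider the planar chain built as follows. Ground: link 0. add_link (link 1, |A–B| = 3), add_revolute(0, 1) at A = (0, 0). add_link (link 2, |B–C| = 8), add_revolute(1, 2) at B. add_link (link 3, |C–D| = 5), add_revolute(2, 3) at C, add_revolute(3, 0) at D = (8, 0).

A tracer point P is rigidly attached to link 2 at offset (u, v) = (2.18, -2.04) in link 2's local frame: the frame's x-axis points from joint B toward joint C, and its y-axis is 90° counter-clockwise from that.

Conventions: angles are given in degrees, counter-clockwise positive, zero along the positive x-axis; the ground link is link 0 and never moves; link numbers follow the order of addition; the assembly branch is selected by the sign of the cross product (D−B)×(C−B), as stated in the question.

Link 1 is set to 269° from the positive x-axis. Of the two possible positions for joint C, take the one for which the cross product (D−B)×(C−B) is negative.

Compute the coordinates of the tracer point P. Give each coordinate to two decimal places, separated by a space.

A=(0,0), D=(8.00,0)
B = A + 3.00·(cos269°, sin269°) = (-0.0524, -2.9995)
|BD| = 8.5929
circle(B,8.00) ∩ circle(D,5.00): a=6.5658, h=4.5706
  candidates: C₊=(4.5049,3.5755) cross=39.275; C₋=(7.6959,-4.9907) cross=-39.275
  branch - wants cross < 0 → take C=(7.6959,-4.9907) (cross=-39.275)
ex = (C−B)/|BC| = (0.9685,-0.2489); ey = (0.2489,0.9685)
P = B + 2.18·ex + -2.04·ey = (1.5513,-5.5179)

1.55 -5.52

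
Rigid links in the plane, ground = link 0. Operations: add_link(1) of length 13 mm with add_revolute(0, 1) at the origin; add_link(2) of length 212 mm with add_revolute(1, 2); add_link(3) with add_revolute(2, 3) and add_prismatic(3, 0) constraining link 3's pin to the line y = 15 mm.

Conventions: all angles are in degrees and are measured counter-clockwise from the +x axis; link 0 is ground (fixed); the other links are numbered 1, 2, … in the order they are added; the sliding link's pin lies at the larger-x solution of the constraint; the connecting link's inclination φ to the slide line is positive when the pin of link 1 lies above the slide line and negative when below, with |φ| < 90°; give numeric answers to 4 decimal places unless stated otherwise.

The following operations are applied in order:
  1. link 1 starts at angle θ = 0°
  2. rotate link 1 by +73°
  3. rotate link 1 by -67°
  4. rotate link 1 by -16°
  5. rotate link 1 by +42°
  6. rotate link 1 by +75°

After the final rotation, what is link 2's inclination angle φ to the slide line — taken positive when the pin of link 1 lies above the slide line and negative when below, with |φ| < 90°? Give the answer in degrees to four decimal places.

geometry: r = 13 mm, L = 212 mm, e = 15 mm; θ starts at 0°
rotate link 1 by +73°: θ ← 0° +73° = 73°
rotate link 1 by -67°: θ ← 73° -67° = 6°
rotate link 1 by -16°: θ ← 6° -16° = -10°
rotate link 1 by +42°: θ ← -10° +42° = 32°
rotate link 1 by +75°: θ ← 32° +75° = 107°
h = r sin θ − e = 12.431962 − 15 = -2.568038
sin φ = h / L = -2.568038 / 212 = -0.01211339
φ = arcsin(-0.01211339) = -0.694063°

-0.6941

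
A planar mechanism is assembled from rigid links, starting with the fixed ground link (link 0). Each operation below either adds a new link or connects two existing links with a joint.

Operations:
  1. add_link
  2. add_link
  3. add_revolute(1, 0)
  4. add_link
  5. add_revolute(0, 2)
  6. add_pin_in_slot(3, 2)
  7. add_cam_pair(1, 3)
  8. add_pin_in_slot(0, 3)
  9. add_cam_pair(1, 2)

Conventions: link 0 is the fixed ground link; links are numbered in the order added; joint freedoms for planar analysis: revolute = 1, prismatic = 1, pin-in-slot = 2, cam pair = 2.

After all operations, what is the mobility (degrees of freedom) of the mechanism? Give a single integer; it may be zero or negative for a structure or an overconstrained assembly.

link 0 = ground. State L|J1|J2 = 1|0|0
+link1  2|0|0
+link2  3|0|0
R(1,0) f=1→J1  3|1|0
+link3  4|1|0
R(0,2) f=1→J1  4|2|0
PS(3,2) f=2→J2  4|2|1
C(1,3) f=2→J2  4|2|2
PS(0,3) f=2→J2  4|2|3
C(1,2) f=2→J2  4|2|4
M = 3(4−1)−2·2−4 = 9−4−4 = 1

M = 1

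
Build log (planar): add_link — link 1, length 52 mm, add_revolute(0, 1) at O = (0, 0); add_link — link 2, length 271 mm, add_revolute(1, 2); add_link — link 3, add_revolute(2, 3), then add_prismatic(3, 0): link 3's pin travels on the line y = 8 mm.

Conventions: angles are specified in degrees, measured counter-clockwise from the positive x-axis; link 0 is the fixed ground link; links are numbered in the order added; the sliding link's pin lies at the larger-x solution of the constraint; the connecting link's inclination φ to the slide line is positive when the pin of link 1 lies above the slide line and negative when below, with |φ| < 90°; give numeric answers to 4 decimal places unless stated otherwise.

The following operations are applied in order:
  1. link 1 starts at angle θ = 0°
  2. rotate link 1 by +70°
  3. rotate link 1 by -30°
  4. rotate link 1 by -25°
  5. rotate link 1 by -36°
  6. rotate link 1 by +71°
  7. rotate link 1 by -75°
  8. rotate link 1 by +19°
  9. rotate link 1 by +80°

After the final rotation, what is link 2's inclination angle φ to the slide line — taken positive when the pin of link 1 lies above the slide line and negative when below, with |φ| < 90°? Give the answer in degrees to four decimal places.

geometry: r = 52 mm, L = 271 mm, e = 8 mm; θ starts at 0°
rotate link 1 by +70°: θ ← 0° +70° = 70°
rotate link 1 by -30°: θ ← 70° -30° = 40°
rotate link 1 by -25°: θ ← 40° -25° = 15°
rotate link 1 by -36°: θ ← 15° -36° = -21°
rotate link 1 by +71°: θ ← -21° +71° = 50°
rotate link 1 by -75°: θ ← 50° -75° = -25°
rotate link 1 by +19°: θ ← -25° +19° = -6°
rotate link 1 by +80°: θ ← -6° +80° = 74°
h = r sin θ − e = 49.985608 − 8 = 41.985608
sin φ = h / L = 41.985608 / 271 = 0.15492844
φ = arcsin(0.15492844) = 8.912646°

8.9126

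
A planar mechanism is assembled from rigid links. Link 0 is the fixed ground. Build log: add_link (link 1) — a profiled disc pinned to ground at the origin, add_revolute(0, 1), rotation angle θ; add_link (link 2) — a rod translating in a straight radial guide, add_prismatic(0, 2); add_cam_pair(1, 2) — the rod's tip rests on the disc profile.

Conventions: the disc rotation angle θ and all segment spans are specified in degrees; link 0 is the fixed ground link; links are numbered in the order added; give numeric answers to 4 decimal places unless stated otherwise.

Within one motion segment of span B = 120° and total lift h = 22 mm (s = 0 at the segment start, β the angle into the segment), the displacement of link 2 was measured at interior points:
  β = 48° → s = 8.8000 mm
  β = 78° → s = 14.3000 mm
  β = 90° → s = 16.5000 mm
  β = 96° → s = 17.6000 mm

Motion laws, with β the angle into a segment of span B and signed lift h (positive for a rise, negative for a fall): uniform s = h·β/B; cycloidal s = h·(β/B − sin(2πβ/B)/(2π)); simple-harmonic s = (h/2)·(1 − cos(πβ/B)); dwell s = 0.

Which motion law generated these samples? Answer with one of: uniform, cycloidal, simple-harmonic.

candidates at β/B = r: uniform s = h·r (linear in β); cycloidal s = h·(r − sin(2πr)/(2π)); simple-harmonic s = (h/2)(1 − cos(πr))
β=48°: printed 8.8000 | uniform 8.8000, cycloidal 6.7419, simple-harmonic 7.6008
β=78°: printed 14.3000 | uniform 14.3000, cycloidal 17.1327, simple-harmonic 15.9939
β=90°: printed 16.5000 | uniform 16.5000, cycloidal 20.0014, simple-harmonic 18.7782
β=96°: printed 17.6000 | uniform 17.6000, cycloidal 20.9300, simple-harmonic 19.8992
only one law matches every sample → uniform

uniform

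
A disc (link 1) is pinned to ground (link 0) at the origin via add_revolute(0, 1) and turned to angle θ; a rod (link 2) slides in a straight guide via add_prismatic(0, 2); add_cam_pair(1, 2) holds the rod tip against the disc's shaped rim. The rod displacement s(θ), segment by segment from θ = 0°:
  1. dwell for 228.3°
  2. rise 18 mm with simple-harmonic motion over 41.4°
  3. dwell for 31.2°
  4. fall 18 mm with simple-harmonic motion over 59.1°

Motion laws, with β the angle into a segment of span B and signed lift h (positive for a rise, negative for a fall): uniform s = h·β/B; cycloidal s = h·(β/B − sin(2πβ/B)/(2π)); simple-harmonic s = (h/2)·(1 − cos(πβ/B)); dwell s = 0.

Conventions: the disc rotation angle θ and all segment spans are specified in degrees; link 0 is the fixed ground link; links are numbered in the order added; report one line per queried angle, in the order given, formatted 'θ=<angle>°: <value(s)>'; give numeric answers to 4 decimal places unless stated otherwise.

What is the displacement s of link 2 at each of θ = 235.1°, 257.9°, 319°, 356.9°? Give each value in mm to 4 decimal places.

segment 1 (0° to 228.3°, dwell): s unchanged at 0.0000
θ = 235.1° falls in segment 2 (228.3° to 269.7°, simple-harmonic, h = 18): β = 235.1 − 228.3 = 6.8°, B = 41.4°; Δs = 18/2·(1 − cos(π·0.1643)) = 1.1718; s = 0.0000 + 1.1718 = 1.1718
θ = 257.9° falls in segment 2 (228.3° to 269.7°, simple-harmonic, h = 18): β = 257.9 − 228.3 = 29.6°, B = 41.4°; Δs = 18/2·(1 − cos(π·0.7150)) = 14.6267; s = 0.0000 + 14.6267 = 14.6267
segment 2 (228.3° to 269.7°, simple-harmonic, h = 18) is passed completely: s = 0.0000 + (18) = 18.0000
segment 3 (269.7° to 300.9°, dwell): s unchanged at 18.0000
θ = 319° falls in segment 4 (300.9° to 360°, simple-harmonic, h = -18): β = 319 − 300.9 = 18.1°, B = 59.1°; Δs = -18/2·(1 − cos(π·0.3063)) = -3.8542; s = 18.0000 − 3.8542 = 14.1458
θ = 356.9° falls in segment 4 (300.9° to 360°, simple-harmonic, h = -18): β = 356.9 − 300.9 = 56°, B = 59.1°; Δs = -18/2·(1 − cos(π·0.9475)) = -17.8781; s = 18.0000 − 17.8781 = 0.1219

θ=235.1°: 1.1718
θ=257.9°: 14.6267
θ=319°: 14.1458
θ=356.9°: 0.1219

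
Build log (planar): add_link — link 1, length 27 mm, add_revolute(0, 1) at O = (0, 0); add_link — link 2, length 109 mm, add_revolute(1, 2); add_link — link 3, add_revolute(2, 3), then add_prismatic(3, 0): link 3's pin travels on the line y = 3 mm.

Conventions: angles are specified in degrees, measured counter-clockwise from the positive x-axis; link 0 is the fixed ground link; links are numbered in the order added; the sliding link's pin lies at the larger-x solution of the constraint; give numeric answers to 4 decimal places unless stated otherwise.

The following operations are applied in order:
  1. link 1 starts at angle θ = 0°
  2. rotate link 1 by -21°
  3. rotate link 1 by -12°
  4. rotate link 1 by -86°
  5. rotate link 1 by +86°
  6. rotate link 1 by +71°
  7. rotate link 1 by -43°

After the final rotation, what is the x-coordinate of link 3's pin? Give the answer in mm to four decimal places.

geometry: r = 27 mm, L = 109 mm, e = 3 mm; θ starts at 0°
rotate link 1 by -21°: θ ← 0° -21° = -21°
rotate link 1 by -12°: θ ← -21° -12° = -33°
rotate link 1 by -86°: θ ← -33° -86° = -119°
rotate link 1 by +86°: θ ← -119° +86° = -33°
rotate link 1 by +71°: θ ← -33° +71° = 38°
rotate link 1 by -43°: θ ← 38° -43° = -5°
crank pin P = (r cos θ, r sin θ) = (26.897257, -2.353205)
h = r sin θ − e = -2.353205 − 3 = -5.353205
x = r cos θ + √(L² − h²) = 26.897257 + 108.868467 = 135.765724

135.7657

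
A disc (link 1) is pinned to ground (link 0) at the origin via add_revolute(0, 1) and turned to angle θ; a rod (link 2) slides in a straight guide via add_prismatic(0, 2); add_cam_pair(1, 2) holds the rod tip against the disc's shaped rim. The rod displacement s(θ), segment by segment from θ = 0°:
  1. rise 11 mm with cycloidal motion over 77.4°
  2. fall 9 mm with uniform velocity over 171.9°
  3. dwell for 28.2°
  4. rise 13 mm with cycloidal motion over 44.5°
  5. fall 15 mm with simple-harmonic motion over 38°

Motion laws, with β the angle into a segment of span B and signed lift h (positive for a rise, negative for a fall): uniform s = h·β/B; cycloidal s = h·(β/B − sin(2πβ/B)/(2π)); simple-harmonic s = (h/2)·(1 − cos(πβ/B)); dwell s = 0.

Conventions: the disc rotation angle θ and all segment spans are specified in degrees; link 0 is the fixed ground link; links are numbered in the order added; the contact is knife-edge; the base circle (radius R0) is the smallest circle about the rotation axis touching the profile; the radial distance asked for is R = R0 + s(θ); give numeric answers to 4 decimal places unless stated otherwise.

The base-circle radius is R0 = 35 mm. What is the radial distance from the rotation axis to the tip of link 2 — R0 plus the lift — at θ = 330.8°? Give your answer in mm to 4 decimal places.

segment 1 (0° to 77.4°, cycloidal, h = 11) is passed completely: s = 0.0000 + (11) = 11.0000
segment 2 (77.4° to 249.3°, uniform, h = -9) is passed completely: s = 11.0000 + (-9) = 2.0000
segment 3 (249.3° to 277.5°, dwell): s unchanged at 2.0000
segment 4 (277.5° to 322°, cycloidal, h = 13) is passed completely: s = 2.0000 + (13) = 15.0000
θ = 330.8° falls in segment 5 (322° to 360°, simple-harmonic, h = -15): β = 330.8 − 322 = 8.8°, B = 38°; Δs = -15/2·(1 − cos(π·0.2316)) = -1.8988; s = 15.0000 − 1.8988 = 13.1012
R = R0 + s = 35 + 13.1012 = 48.1012

48.1012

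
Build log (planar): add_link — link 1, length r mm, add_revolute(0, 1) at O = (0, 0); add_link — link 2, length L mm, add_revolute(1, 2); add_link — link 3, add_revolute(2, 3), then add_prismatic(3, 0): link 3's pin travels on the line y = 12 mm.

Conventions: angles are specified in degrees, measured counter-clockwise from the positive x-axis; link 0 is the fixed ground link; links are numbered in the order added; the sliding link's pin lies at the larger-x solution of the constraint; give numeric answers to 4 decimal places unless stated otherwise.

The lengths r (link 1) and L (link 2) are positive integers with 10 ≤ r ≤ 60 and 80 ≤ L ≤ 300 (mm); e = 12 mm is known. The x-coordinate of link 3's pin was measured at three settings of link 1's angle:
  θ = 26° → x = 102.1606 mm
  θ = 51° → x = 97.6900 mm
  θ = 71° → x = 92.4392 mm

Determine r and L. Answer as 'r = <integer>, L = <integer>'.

constraint per measurement: (x − r cos θ)² + (r sin θ − e)² = L²
subtracting the θ₁ and θ₂ equations cancels the r² and L² terms:
r = (x₁² − x₂²) / (2[(x₁cos θ₁ + e sin θ₁) − (x₂cos θ₂ + e sin θ₂)]) = 17.0002 → r = 17
L² = (x₁ − r cos θ₁)² + (r sin θ₁ − e)² = 7569.0072 → L = 87.0000 → L = 87
check at θ₃=71°: x = 92.4392 (printed 92.4392) ✓

r = 17, L = 87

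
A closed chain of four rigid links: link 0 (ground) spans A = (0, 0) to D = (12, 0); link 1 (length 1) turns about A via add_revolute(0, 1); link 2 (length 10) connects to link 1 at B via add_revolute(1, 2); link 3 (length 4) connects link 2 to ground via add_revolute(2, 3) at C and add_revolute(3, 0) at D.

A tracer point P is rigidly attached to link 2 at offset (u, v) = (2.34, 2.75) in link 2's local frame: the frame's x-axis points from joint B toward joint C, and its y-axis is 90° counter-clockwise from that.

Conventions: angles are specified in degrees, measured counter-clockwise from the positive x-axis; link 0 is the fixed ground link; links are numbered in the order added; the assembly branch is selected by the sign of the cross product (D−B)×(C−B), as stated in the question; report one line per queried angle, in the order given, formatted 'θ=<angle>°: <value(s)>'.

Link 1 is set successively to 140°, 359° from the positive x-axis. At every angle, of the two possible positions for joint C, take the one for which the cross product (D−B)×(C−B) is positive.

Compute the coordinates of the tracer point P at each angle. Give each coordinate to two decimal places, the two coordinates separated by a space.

A=(0,0), D=(12.00,0)
θ=140°: B = A + 1.00·(cos140°, sin140°) = (-0.7660, 0.6428)
θ=140°: |BD| = 12.7822
θ=140°: circle(B,10.00) ∩ circle(D,4.00): a=9.6769, h=2.5213
θ=140°:   candidates: C₊=(9.0254,2.6743) cross=32.228; C₋=(8.7718,-2.3620) cross=-32.228
θ=140°:   branch + wants cross > 0 → take C=(9.0254,2.6743) (cross=32.228)
θ=140°: ex = (C−B)/|BC| = (0.9791,0.2032); ey = (-0.2032,0.9791)
θ=140°: P = B + 2.34·ex + 2.75·ey = (0.9665,3.8108)
θ=359°: B = A + 1.00·(cos359°, sin359°) = (0.9998, -0.0175)
θ=359°: |BD| = 11.0002
θ=359°: circle(B,10.00) ∩ circle(D,4.00): a=9.3182, h=3.6292
θ=359°:   candidates: C₊=(10.3123,3.6265) cross=39.922; C₋=(10.3238,-3.6319) cross=-39.922
θ=359°:   branch + wants cross > 0 → take C=(10.3123,3.6265) (cross=39.922)
θ=359°: ex = (C−B)/|BC| = (0.9312,0.3644); ey = (-0.3644,0.9312)
θ=359°: P = B + 2.34·ex + 2.75·ey = (2.1769,3.3962)

θ=140°: 0.97 3.81
θ=359°: 2.18 3.40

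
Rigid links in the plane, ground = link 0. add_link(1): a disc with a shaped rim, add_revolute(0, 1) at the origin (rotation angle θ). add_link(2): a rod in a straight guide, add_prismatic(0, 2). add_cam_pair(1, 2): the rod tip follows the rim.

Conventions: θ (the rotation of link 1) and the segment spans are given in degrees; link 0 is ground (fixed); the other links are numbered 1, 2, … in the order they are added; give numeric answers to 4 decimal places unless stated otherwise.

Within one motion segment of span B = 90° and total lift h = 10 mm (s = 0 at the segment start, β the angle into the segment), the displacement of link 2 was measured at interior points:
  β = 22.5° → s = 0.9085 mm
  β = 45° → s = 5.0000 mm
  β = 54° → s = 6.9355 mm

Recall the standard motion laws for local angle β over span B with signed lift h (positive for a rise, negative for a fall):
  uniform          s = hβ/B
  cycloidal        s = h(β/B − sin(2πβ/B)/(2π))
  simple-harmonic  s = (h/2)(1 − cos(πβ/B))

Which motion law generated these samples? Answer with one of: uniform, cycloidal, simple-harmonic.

candidates at β/B = r: uniform s = h·r (linear in β); cycloidal s = h·(r − sin(2πr)/(2π)); simple-harmonic s = (h/2)(1 − cos(πr))
β=22.5°: printed 0.9085 | uniform 2.5000, cycloidal 0.9085, simple-harmonic 1.4645
β=45°: printed 5.0000 | uniform 5.0000, cycloidal 5.0000, simple-harmonic 5.0000
β=54°: printed 6.9355 | uniform 6.0000, cycloidal 6.9355, simple-harmonic 6.5451
only one law matches every sample → cycloidal

cycloidal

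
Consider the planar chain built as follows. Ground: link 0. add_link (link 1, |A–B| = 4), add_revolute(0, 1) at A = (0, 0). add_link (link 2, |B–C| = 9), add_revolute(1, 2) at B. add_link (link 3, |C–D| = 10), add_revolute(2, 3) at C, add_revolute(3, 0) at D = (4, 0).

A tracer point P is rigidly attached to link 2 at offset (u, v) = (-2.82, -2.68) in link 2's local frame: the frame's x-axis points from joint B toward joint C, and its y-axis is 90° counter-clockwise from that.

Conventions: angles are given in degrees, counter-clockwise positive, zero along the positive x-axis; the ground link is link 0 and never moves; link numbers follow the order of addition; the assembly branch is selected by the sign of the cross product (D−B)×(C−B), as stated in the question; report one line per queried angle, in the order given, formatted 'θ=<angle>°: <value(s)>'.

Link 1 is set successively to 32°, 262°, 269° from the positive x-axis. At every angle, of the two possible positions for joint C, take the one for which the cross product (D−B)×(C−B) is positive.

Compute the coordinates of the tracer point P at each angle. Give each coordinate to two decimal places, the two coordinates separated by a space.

A=(0,0), D=(4.00,0)
θ=32°: B = A + 4.00·(cos32°, sin32°) = (3.3922, 2.1197)
θ=32°: |BD| = 2.2051
θ=32°: circle(B,9.00) ∩ circle(D,10.00): a=-3.2056, h=8.4097
θ=32°:   candidates: C₊=(10.5926,7.5192) cross=18.544; C₋=(-5.5754,2.8831) cross=-18.544
θ=32°:   branch + wants cross > 0 → take C=(10.5926,7.5192) (cross=18.544)
θ=32°: ex = (C−B)/|BC| = (0.8000,0.5999); ey = (-0.5999,0.8000)
θ=32°: P = B + -2.82·ex + -2.68·ey = (2.7439,-1.7163)
θ=262°: B = A + 4.00·(cos262°, sin262°) = (-0.5567, -3.9611)
θ=262°: |BD| = 6.0377
θ=262°: circle(B,9.00) ∩ circle(D,10.00): a=1.4454, h=8.8832
θ=262°:   candidates: C₊=(-5.2937,3.6914) cross=53.634; C₋=(6.3620,-9.7170) cross=-53.634
θ=262°:   branch + wants cross > 0 → take C=(-5.2937,3.6914) (cross=53.634)
θ=262°: ex = (C−B)/|BC| = (-0.5263,0.8503); ey = (-0.8503,-0.5263)
θ=262°: P = B + -2.82·ex + -2.68·ey = (3.2063,-4.9483)
θ=269°: B = A + 4.00·(cos269°, sin269°) = (-0.0698, -3.9994)
θ=269°: |BD| = 5.7060
θ=269°: circle(B,9.00) ∩ circle(D,10.00): a=1.1881, h=8.9212
θ=269°:   candidates: C₊=(-5.4754,3.1964) cross=50.905; C₋=(7.0306,-9.5297) cross=-50.905
θ=269°:   branch + wants cross > 0 → take C=(-5.4754,3.1964) (cross=50.905)
θ=269°: ex = (C−B)/|BC| = (-0.6006,0.7995); ey = (-0.7995,-0.6006)
θ=269°: P = B + -2.82·ex + -2.68·ey = (3.7667,-4.6444)

θ=32°: 2.74 -1.72
θ=262°: 3.21 -4.95
θ=269°: 3.77 -4.64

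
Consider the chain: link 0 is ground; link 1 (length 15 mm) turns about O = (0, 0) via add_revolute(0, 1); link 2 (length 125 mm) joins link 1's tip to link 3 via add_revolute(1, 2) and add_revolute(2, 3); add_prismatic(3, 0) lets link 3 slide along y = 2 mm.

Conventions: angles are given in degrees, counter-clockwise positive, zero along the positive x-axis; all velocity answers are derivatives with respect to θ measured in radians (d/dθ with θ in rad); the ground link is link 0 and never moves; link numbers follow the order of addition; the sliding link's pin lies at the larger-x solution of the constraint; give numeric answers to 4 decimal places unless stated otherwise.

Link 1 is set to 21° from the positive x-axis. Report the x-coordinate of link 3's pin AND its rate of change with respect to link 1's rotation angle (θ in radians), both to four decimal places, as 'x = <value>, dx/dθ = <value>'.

geometry: r = 15 mm, L = 125 mm, e = 2 mm
crank pin P = (r cos θ, r sin θ) = (14.003706, 5.375519)
h = r sin θ − e = 5.375519 − 2 = 3.375519
x = r cos θ + √(L² − h²) = 14.003706 + 124.954415 = 138.958122
dx/dθ = −r sin θ − h·r cos θ/√(L² − h²) (θ in radians; h = 3.375519) = -5.753815

x = 138.9581, dx/dθ = -5.7538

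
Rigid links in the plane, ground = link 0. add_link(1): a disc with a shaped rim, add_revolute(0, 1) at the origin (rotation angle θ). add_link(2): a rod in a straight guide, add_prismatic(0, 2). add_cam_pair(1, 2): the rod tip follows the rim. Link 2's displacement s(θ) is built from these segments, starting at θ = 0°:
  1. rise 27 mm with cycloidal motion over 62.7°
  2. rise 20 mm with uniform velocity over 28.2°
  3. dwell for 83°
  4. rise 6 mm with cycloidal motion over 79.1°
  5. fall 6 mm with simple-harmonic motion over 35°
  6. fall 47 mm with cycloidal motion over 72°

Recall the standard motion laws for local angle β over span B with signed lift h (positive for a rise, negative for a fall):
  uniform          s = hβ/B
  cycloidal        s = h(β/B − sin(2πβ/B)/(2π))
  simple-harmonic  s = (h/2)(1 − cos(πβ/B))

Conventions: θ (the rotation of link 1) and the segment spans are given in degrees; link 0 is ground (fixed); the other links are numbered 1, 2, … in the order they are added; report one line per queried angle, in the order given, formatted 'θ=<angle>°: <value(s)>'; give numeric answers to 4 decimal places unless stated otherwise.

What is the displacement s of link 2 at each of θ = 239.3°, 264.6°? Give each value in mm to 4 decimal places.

segment 1 (0° to 62.7°, cycloidal, h = 27) is passed completely: s = 0.0000 + (27) = 27.0000
segment 2 (62.7° to 90.9°, uniform, h = 20) is passed completely: s = 27.0000 + (20) = 47.0000
segment 3 (90.9° to 173.9°, dwell): s unchanged at 47.0000
θ = 239.3° falls in segment 4 (173.9° to 253°, cycloidal, h = 6): β = 239.3 − 173.9 = 65.4°, B = 79.1°; Δs = 6·(0.8268 − sin(2π·0.8268)/(2π)) = 5.8067; s = 47.0000 + 5.8067 = 52.8067
segment 4 (173.9° to 253°, cycloidal, h = 6) is passed completely: s = 47.0000 + (6) = 53.0000
θ = 264.6° falls in segment 5 (253° to 288°, simple-harmonic, h = -6): β = 264.6 − 253 = 11.6°, B = 35°; Δs = -6/2·(1 − cos(π·0.3314)) = -1.4845; s = 53.0000 − 1.4845 = 51.5155

θ=239.3°: 52.8067
θ=264.6°: 51.5155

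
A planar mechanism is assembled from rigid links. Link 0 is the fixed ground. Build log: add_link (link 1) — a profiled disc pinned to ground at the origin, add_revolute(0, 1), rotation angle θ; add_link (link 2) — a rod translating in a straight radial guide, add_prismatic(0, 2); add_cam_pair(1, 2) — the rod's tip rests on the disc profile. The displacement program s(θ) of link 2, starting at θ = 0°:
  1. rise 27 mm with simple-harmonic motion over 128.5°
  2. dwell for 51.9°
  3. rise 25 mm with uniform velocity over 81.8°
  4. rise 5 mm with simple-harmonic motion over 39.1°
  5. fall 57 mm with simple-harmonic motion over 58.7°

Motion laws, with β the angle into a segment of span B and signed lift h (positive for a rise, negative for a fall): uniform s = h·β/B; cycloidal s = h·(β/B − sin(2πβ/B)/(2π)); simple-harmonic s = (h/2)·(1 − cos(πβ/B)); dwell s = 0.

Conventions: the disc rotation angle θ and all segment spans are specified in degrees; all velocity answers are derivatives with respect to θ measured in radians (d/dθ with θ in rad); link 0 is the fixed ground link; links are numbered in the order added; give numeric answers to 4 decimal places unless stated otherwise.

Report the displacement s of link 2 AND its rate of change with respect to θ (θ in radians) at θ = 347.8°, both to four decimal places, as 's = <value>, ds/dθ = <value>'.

seg 1 [0°–128.5°] simple-harmonic, h=27: full span → s += 27 → s = 27.0000
seg 2 [128.5°–180.4°] dwell: s stays 27.0000
seg 3 [180.4°–262.2°] uniform, h=25: full span → s += 25 → s = 52.0000
seg 4 [262.2°–301.3°] simple-harmonic, h=5: full span → s += 5 → s = 57.0000
seg 5 [301.3°–360°] simple-harmonic, h=-57: θ=347.8° here. β=46.5, B=58.7. -57/2·(1 − cos(π·0.7922)) = -51.1376 → s = 5.8624
velocity in seg [301.3°–360°] (simple-harmonic), θ in radians: β = 46.5° = 0.8116 rad, B = 58.7° = 1.0245 rad; ds/dθ = (πh/(2B)) sin(πβ/B) = (π·(-57)/(2·1.0245)) sin(π·0.7922) = -53.093514 mm/rad

s = 5.8624, ds/dθ = -53.0935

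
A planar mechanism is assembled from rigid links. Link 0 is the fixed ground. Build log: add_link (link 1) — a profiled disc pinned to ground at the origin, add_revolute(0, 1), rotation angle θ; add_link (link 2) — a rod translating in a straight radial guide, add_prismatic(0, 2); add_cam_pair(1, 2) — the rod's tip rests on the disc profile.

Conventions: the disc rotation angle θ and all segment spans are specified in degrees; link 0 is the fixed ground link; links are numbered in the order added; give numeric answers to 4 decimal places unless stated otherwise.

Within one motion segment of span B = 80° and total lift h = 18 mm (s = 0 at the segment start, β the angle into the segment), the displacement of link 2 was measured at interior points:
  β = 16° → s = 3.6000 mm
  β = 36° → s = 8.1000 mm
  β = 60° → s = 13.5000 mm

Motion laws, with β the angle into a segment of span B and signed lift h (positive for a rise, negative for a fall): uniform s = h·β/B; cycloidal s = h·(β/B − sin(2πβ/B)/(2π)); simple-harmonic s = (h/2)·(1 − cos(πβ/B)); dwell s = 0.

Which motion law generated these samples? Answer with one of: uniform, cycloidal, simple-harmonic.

candidates at β/B = r: uniform s = h·r (linear in β); cycloidal s = h·(r − sin(2πr)/(2π)); simple-harmonic s = (h/2)(1 − cos(πr))
β=16°: printed 3.6000 | uniform 3.6000, cycloidal 0.8754, simple-harmonic 1.7188
β=36°: printed 8.1000 | uniform 8.1000, cycloidal 7.2147, simple-harmonic 7.5921
β=60°: printed 13.5000 | uniform 13.5000, cycloidal 16.3648, simple-harmonic 15.3640
only one law matches every sample → uniform

uniform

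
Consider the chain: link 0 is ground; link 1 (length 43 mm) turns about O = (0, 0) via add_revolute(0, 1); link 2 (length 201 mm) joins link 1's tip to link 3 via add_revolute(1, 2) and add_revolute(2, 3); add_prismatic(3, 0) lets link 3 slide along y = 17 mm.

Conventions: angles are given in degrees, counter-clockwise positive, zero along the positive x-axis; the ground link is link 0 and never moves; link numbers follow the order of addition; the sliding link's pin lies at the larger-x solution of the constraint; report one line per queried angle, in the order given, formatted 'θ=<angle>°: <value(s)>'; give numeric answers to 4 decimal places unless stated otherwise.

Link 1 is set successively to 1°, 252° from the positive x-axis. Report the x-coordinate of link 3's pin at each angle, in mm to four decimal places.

geometry: r = 43 mm, L = 201 mm, e = 17 mm
θ=1°: crank pin P = (r cos θ, r sin θ) = (42.993451, 0.750453)
θ=1°: h = r sin θ − e = 0.750453 − 17 = -16.249547
θ=1°: x = r cos θ + √(L² − h²) = 42.993451 + 200.342088 = 243.335539
θ=252°: crank pin P = (r cos θ, r sin θ) = (-13.287731, -40.895430)
θ=252°: h = r sin θ − e = -40.895430 − 17 = -57.895430
θ=252°: x = r cos θ + √(L² − h²) = -13.287731 + 192.481477 = 179.193747

θ=1°: 243.3355
θ=252°: 179.1937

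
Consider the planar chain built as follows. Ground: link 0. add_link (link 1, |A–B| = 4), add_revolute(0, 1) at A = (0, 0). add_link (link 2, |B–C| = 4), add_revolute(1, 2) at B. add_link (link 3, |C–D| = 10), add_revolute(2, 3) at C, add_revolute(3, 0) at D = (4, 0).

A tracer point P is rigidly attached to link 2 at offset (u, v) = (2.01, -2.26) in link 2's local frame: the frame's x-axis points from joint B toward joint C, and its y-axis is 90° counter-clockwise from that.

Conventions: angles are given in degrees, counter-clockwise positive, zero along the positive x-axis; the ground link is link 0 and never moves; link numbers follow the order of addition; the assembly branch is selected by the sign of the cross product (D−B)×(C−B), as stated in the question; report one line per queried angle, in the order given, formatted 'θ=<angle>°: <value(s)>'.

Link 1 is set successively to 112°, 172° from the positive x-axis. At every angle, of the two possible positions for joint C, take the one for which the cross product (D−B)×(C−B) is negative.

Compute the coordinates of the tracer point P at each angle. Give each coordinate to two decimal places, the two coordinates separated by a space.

A=(0,0), D=(4.00,0)
θ=112°: B = A + 4.00·(cos112°, sin112°) = (-1.4984, 3.7087)
θ=112°: |BD| = 6.6323
θ=112°: circle(B,4.00) ∩ circle(D,10.00): a=-3.0165, h=2.6269
θ=112°:   candidates: C₊=(-2.5303,7.5734) cross=17.423; C₋=(-5.4682,3.2177) cross=-17.423
θ=112°:   branch - wants cross < 0 → take C=(-5.4682,3.2177) (cross=-17.423)
θ=112°: ex = (C−B)/|BC| = (-0.9924,-0.1228); ey = (0.1228,-0.9924)
θ=112°: P = B + 2.01·ex + -2.26·ey = (-3.7707,5.7049)
θ=172°: B = A + 4.00·(cos172°, sin172°) = (-3.9611, 0.5567)
θ=172°: |BD| = 7.9805
θ=172°: circle(B,4.00) ∩ circle(D,10.00): a=-1.2726, h=3.7922
θ=172°:   candidates: C₊=(-4.9660,4.4284) cross=30.263; C₋=(-5.4951,-3.1375) cross=-30.263
θ=172°:   branch - wants cross < 0 → take C=(-5.4951,-3.1375) (cross=-30.263)
θ=172°: ex = (C−B)/|BC| = (-0.3835,-0.9235); ey = (0.9235,-0.3835)
θ=172°: P = B + 2.01·ex + -2.26·ey = (-6.8191,-0.4329)

θ=112°: -3.77 5.70
θ=172°: -6.82 -0.43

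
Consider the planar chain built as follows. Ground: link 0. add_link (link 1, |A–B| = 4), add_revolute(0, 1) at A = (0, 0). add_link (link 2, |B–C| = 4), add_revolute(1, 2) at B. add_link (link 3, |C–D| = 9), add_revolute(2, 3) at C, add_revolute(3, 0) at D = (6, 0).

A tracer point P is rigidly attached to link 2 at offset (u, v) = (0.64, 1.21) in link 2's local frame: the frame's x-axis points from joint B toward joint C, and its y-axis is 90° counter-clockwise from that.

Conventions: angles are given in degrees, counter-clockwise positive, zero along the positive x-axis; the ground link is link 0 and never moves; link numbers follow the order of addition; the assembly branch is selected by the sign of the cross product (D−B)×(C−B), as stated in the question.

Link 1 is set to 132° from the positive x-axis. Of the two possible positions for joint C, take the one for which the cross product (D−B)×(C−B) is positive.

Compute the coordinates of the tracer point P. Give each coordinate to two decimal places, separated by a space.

A=(0,0), D=(6.00,0)
B = A + 4.00·(cos132°, sin132°) = (-2.6765, 2.9726)
|BD| = 9.1716
circle(B,4.00) ∩ circle(D,9.00): a=1.0423, h=3.8618
  candidates: C₊=(-0.4389,6.2881) cross=35.419; C₋=(-2.9422,-1.0186) cross=-35.419
  branch + wants cross > 0 → take C=(-0.4389,6.2881) (cross=35.419)
ex = (C−B)/|BC| = (0.5594,0.8289); ey = (-0.8289,0.5594)
P = B + 0.64·ex + 1.21·ey = (-3.3215,4.1800)

-3.32 4.18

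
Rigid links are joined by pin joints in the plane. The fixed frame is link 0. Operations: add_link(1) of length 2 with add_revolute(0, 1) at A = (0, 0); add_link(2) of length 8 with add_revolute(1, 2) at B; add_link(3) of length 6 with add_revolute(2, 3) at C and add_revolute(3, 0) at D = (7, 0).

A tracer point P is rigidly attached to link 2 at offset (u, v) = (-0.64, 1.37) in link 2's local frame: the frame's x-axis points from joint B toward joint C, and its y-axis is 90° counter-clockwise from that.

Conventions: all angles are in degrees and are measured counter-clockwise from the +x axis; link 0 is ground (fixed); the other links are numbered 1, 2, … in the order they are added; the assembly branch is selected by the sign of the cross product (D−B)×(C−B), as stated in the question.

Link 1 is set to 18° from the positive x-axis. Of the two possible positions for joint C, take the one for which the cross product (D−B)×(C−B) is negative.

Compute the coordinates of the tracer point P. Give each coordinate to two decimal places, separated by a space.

A=(0,0), D=(7.00,0)
B = A + 2.00·(cos18°, sin18°) = (1.9021, 0.6180)
|BD| = 5.1352
circle(B,8.00) ∩ circle(D,6.00): a=5.2939, h=5.9979
  candidates: C₊=(7.8794,5.9352) cross=30.801; C₋=(6.4357,-5.9734) cross=-30.801
  branch - wants cross < 0 → take C=(6.4357,-5.9734) (cross=-30.801)
ex = (C−B)/|BC| = (0.5667,-0.8239); ey = (0.8239,0.5667)
P = B + -0.64·ex + 1.37·ey = (2.6682,1.9217)

2.67 1.92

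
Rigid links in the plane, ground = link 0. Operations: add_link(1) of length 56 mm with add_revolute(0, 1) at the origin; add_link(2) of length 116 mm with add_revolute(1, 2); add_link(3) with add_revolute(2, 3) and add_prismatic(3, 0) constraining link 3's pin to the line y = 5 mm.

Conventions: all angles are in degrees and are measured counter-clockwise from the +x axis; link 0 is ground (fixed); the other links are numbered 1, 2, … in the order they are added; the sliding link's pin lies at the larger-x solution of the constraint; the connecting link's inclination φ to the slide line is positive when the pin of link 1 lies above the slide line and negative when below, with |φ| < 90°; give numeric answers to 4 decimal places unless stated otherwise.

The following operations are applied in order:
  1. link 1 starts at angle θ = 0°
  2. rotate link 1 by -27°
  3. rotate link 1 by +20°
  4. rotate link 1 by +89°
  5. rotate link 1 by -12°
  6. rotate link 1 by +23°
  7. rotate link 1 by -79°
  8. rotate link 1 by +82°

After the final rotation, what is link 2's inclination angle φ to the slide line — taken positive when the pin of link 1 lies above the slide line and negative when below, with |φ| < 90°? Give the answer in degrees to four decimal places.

geometry: r = 56 mm, L = 116 mm, e = 5 mm; θ starts at 0°
rotate link 1 by -27°: θ ← 0° -27° = -27°
rotate link 1 by +20°: θ ← -27° +20° = -7°
rotate link 1 by +89°: θ ← -7° +89° = 82°
rotate link 1 by -12°: θ ← 82° -12° = 70°
rotate link 1 by +23°: θ ← 70° +23° = 93°
rotate link 1 by -79°: θ ← 93° -79° = 14°
rotate link 1 by +82°: θ ← 14° +82° = 96°
h = r sin θ − e = 55.693226 − 5 = 50.693226
sin φ = h / L = 50.693226 / 116 = 0.43701057
φ = arcsin(0.43701057) = 25.913299°

25.9133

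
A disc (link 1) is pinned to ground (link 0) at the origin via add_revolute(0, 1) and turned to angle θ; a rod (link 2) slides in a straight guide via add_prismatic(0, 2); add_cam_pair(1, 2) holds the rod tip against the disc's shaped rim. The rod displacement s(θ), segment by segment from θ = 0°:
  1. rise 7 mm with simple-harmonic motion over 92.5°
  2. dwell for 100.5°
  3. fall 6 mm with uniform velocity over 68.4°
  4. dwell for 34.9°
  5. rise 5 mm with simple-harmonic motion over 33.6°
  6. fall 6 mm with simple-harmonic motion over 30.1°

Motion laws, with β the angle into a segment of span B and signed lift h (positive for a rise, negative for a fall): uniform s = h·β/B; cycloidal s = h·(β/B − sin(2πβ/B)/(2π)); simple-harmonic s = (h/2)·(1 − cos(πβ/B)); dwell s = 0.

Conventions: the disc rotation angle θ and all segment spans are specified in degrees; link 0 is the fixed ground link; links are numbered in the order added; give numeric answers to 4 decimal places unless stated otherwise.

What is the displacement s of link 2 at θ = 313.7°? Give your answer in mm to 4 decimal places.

segment 1 (0° to 92.5°, simple-harmonic, h = 7) is passed completely: s = 0.0000 + (7) = 7.0000
segment 2 (92.5° to 193°, dwell): s unchanged at 7.0000
segment 3 (193° to 261.4°, uniform, h = -6) is passed completely: s = 7.0000 + (-6) = 1.0000
segment 4 (261.4° to 296.3°, dwell): s unchanged at 1.0000
θ = 313.7° falls in segment 5 (296.3° to 329.9°, simple-harmonic, h = 5): β = 313.7 − 296.3 = 17.4°, B = 33.6°; Δs = 5/2·(1 − cos(π·0.5179)) = 2.6402; s = 1.0000 + 2.6402 = 3.6402

3.6402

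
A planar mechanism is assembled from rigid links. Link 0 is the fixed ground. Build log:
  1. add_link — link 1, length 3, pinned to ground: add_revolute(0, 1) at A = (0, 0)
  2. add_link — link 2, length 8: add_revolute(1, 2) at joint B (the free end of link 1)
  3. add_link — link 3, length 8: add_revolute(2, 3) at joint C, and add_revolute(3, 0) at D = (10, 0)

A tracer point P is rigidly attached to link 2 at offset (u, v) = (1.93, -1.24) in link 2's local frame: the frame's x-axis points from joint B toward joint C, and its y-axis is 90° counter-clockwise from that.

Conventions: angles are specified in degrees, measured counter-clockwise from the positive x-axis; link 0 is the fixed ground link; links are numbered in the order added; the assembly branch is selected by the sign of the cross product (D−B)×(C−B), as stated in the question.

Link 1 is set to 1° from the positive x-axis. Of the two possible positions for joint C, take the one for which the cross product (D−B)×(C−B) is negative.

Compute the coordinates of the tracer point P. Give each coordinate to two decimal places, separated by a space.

A=(0,0), D=(10.00,0)
B = A + 3.00·(cos1°, sin1°) = (2.9995, 0.0524)
|BD| = 7.0007
circle(B,8.00) ∩ circle(D,8.00): a=3.5003, h=7.1936
  candidates: C₊=(6.5536,7.2196) cross=50.360; C₋=(6.4460,-7.1672) cross=-50.360
  branch - wants cross < 0 → take C=(6.4460,-7.1672) (cross=-50.360)
ex = (C−B)/|BC| = (0.4308,-0.9024); ey = (0.9024,0.4308)
P = B + 1.93·ex + -1.24·ey = (2.7120,-2.2236)

2.71 -2.22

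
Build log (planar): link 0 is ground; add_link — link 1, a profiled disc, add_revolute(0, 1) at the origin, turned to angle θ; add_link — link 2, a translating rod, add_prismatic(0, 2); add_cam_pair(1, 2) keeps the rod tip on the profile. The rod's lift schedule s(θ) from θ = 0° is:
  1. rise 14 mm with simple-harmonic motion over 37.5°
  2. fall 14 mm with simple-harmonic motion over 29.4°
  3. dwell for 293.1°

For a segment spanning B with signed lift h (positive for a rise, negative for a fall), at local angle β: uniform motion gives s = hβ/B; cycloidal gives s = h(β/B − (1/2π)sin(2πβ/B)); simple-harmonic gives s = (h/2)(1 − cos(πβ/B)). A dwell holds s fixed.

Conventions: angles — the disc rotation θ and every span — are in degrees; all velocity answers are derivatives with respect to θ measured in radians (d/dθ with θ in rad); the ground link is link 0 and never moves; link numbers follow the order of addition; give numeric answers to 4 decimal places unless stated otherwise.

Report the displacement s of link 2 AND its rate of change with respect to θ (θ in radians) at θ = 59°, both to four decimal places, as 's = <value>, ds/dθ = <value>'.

seg 1 [0°–37.5°] simple-harmonic, h=14: full span → s += 14 → s = 14.0000
seg 2 [37.5°–66.9°] simple-harmonic, h=-14: θ=59° here. β=21.5, B=29.4. -14/2·(1 − cos(π·0.7313)) = -11.6505 → s = 2.3495
velocity in seg [37.5°–66.9°] (simple-harmonic), θ in radians: β = 21.5° = 0.3752 rad, B = 29.4° = 0.5131 rad; ds/dθ = (πh/(2B)) sin(πβ/B) = (π·(-14)/(2·0.5131)) sin(π·0.7313) = -32.032268 mm/rad

s = 2.3495, ds/dθ = -32.0323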